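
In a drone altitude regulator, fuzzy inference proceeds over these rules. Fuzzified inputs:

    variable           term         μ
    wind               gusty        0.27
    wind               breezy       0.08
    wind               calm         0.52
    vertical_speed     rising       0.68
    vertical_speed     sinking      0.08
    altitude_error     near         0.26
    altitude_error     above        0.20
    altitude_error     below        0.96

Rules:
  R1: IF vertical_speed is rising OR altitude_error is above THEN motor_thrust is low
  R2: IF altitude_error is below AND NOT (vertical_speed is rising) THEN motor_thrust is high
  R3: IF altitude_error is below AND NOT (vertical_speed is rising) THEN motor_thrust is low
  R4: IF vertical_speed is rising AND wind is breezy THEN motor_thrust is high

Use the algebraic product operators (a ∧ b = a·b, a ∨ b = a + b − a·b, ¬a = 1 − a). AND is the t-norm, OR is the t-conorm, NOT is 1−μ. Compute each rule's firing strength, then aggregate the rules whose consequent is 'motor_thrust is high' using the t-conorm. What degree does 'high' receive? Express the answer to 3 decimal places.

R1: rising=0.68, above=0.20; OR[a + b − a·b] → w = 0.7440
R2: below=0.96, ¬rising=1−0.68=0.32; AND[a·b] → w = 0.3072
R3: below=0.96, ¬rising=1−0.68=0.32; AND[a·b] → w = 0.3072
R4: rising=0.68, breezy=0.08; AND[a·b] → w = 0.0544
Rules with consequent 'high': {R2, R4} → strengths 0.3072, 0.0544
Aggregate via t-conorm [a + b − a·b]: 0.3449

0.345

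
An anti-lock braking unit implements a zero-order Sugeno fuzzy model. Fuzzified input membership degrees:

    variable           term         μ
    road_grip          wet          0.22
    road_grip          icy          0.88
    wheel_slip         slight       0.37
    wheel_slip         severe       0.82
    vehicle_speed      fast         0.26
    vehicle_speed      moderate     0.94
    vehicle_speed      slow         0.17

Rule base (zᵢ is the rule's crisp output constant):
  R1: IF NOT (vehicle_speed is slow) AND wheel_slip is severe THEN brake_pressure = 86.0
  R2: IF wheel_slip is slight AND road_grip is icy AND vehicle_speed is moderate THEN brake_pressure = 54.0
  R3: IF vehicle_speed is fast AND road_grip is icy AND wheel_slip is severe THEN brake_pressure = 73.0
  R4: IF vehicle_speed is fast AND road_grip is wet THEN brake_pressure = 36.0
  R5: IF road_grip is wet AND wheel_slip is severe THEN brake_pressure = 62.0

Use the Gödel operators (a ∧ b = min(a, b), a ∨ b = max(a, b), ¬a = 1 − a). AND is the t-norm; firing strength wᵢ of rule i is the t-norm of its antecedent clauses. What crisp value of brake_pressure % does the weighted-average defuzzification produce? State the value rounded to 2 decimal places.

69.33

R1 (z=86.0): ¬slow=1−0.17=0.83, severe=0.82; AND[min(a, b)] → w = 0.82
R2 (z=54.0): slight=0.37, icy=0.88, moderate=0.94; AND[min(a, b)] → w = 0.37
R3 (z=73.0): fast=0.26, icy=0.88, severe=0.82; AND[min(a, b)] → w = 0.26
R4 (z=36.0): fast=0.26, wet=0.22; AND[min(a, b)] → w = 0.22
R5 (z=62.0): wet=0.22, severe=0.82; AND[min(a, b)] → w = 0.22
Weighted average = (0.82·86.0 + 0.37·54.0 + 0.26·73.0 + 0.22·36.0 + 0.22·62.0) / (0.82 + 0.37 + 0.26 + 0.22 + 0.22)
  = 131.0400 / 1.8900 = 69.33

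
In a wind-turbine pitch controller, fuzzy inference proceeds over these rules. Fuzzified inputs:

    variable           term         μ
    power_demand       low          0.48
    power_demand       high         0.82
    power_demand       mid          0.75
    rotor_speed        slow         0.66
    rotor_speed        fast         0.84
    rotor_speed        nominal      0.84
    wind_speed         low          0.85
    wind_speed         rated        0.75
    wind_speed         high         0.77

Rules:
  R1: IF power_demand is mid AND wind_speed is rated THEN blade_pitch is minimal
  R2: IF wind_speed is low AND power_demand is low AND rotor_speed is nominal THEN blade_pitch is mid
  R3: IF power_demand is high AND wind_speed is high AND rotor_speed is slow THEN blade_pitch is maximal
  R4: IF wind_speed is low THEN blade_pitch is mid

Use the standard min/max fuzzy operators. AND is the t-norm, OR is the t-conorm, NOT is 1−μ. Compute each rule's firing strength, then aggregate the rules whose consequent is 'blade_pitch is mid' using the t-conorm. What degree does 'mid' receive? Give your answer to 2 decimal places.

R1: mid=0.75, rated=0.75; AND[min(a, b)] → w = 0.75
R2: low=0.85, low=0.48, nominal=0.84; AND[min(a, b)] → w = 0.48
R3: high=0.82, high=0.77, slow=0.66; AND[min(a, b)] → w = 0.66
R4: low=0.85 → w = 0.85
Rules with consequent 'mid': {R2, R4} → strengths 0.48, 0.85
Aggregate via t-conorm [max(a, b)]: 0.85

0.85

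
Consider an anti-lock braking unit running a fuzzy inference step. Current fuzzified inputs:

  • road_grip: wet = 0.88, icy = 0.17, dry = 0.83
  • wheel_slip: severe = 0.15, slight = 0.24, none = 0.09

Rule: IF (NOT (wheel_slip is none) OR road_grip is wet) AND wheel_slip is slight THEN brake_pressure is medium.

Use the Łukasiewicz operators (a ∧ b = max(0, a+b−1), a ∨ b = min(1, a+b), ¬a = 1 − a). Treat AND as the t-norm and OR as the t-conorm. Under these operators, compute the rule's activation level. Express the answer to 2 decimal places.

firing strength: (¬none=1−0.09=0.91 OR wet=0.88) = 1.00; AND[max(0, a+b−1)] with slight=0.24 → w = 0.24

0.24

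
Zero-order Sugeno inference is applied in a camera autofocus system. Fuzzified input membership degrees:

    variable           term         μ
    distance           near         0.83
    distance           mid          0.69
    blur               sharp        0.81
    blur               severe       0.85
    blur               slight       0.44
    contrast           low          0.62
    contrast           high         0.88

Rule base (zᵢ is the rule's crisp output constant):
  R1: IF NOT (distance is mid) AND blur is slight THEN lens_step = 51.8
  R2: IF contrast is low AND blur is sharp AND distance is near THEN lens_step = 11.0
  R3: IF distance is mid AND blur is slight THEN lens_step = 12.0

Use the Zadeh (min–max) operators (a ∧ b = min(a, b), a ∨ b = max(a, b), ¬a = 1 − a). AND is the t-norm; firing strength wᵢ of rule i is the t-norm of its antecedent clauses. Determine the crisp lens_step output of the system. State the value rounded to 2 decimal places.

20.55

R1 (z=51.8): ¬mid=1−0.69=0.31, slight=0.44; AND[min(a, b)] → w = 0.31
R2 (z=11.0): low=0.62, sharp=0.81, near=0.83; AND[min(a, b)] → w = 0.62
R3 (z=12.0): mid=0.69, slight=0.44; AND[min(a, b)] → w = 0.44
Weighted average = (0.31·51.8 + 0.62·11.0 + 0.44·12.0) / (0.31 + 0.62 + 0.44)
  = 28.1580 / 1.3700 = 20.55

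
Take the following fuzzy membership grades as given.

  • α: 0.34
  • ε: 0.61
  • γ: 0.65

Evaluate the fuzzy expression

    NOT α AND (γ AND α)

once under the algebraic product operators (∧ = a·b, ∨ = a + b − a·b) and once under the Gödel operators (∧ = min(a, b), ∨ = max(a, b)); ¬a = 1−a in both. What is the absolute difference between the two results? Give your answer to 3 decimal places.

Under algebraic product:
  NOT α = 1 − 0.3400 = 0.6600
  γ AND α = a·b on (0.6500, 0.3400) = 0.2210
  NOT α AND (γ AND α) = a·b on (0.6600, 0.2210) = 0.1459
  → value = 0.1459
Under Gödel:
  NOT α = 1 − 0.34 = 0.66
  γ AND α = min(a, b) on (0.65, 0.34) = 0.34
  NOT α AND (γ AND α) = min(a, b) on (0.66, 0.34) = 0.34
  → value = 0.3400
|0.1459 − 0.3400| = 0.194

0.194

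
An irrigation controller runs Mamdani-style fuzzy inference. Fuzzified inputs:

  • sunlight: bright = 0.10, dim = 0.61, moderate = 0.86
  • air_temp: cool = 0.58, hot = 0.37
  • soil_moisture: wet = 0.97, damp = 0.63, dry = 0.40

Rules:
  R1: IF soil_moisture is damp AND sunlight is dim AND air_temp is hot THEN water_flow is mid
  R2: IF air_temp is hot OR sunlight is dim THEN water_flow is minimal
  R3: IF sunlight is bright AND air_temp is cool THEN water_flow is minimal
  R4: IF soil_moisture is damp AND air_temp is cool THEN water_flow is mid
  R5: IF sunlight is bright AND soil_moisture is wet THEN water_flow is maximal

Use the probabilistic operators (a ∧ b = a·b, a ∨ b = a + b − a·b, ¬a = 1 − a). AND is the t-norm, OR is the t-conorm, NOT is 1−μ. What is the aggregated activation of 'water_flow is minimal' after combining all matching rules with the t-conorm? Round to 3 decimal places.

R1: damp=0.63, dim=0.61, hot=0.37; AND[a·b] → w = 0.1422
R2: hot=0.37, dim=0.61; OR[a + b − a·b] → w = 0.7543
R3: bright=0.10, cool=0.58; AND[a·b] → w = 0.0580
R4: damp=0.63, cool=0.58; AND[a·b] → w = 0.3654
R5: bright=0.10, wet=0.97; AND[a·b] → w = 0.0970
Rules with consequent 'minimal': {R2, R3} → strengths 0.7543, 0.0580
Aggregate via t-conorm [a + b − a·b]: 0.7686

0.769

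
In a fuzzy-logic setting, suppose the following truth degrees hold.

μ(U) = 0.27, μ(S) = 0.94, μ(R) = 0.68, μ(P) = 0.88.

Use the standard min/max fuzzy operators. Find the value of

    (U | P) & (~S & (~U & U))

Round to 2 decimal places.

0.06

U | P = max(a, b) on (0.27, 0.88) = 0.88
~S = 1 − 0.94 = 0.06
~U = 1 − 0.27 = 0.73
~U & U = min(a, b) on (0.73, 0.27) = 0.27
~S & (~U & U) = min(a, b) on (0.06, 0.27) = 0.06
(U | P) & (~S & (~U & U)) = min(a, b) on (0.88, 0.06) = 0.06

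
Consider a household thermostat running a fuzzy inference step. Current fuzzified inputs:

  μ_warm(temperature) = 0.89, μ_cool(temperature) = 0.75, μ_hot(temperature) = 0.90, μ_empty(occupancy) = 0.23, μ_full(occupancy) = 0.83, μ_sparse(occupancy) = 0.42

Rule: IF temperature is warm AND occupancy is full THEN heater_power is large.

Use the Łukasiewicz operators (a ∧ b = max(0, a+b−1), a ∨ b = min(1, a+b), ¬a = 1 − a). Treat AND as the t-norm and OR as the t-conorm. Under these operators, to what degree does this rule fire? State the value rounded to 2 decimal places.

0.72

firing strength: warm=0.89, full=0.83; AND[max(0, a+b−1)] → w = 0.72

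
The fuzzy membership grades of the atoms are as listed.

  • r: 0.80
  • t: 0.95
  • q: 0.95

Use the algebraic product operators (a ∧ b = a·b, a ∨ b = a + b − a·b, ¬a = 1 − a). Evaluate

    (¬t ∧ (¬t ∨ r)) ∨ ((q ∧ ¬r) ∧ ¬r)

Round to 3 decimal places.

0.077

¬t = 1 − 0.9500 = 0.0500
¬t = 1 − 0.9500 = 0.0500
¬t ∨ r = a + b − a·b on (0.0500, 0.8000) = 0.8100
¬t ∧ (¬t ∨ r) = a·b on (0.0500, 0.8100) = 0.0405
¬r = 1 − 0.8000 = 0.2000
q ∧ ¬r = a·b on (0.9500, 0.2000) = 0.1900
¬r = 1 − 0.8000 = 0.2000
(q ∧ ¬r) ∧ ¬r = a·b on (0.1900, 0.2000) = 0.0380
(¬t ∧ (¬t ∨ r)) ∨ ((q ∧ ¬r) ∧ ¬r) = a + b − a·b on (0.0405, 0.0380) = 0.0770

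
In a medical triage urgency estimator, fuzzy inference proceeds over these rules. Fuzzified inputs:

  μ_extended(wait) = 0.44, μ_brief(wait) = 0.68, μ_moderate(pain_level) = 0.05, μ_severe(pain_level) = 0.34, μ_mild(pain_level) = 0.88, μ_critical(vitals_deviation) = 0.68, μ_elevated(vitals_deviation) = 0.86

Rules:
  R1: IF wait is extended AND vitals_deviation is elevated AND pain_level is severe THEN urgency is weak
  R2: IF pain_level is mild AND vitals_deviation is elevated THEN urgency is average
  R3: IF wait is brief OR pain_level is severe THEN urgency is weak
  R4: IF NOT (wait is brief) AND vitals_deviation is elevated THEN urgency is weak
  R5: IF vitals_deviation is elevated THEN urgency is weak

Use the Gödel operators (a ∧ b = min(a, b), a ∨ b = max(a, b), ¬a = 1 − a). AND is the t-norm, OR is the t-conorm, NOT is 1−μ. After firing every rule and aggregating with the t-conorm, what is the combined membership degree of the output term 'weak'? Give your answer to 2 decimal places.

R1: extended=0.44, elevated=0.86, severe=0.34; AND[min(a, b)] → w = 0.34
R2: mild=0.88, elevated=0.86; AND[min(a, b)] → w = 0.86
R3: brief=0.68, severe=0.34; OR[max(a, b)] → w = 0.68
R4: ¬brief=1−0.68=0.32, elevated=0.86; AND[min(a, b)] → w = 0.32
R5: elevated=0.86 → w = 0.86
Rules with consequent 'weak': {R1, R3, R4, R5} → strengths 0.34, 0.68, 0.32, 0.86
Aggregate via t-conorm [max(a, b)]: 0.86

0.86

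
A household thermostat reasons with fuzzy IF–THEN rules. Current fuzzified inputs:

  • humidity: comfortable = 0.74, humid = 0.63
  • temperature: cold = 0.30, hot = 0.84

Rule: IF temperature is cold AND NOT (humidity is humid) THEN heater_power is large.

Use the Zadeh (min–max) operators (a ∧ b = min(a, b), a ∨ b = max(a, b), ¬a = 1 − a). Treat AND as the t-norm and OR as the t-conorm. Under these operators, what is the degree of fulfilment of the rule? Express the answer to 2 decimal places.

firing strength: cold=0.30, ¬humid=1−0.63=0.37; AND[min(a, b)] → w = 0.30

0.30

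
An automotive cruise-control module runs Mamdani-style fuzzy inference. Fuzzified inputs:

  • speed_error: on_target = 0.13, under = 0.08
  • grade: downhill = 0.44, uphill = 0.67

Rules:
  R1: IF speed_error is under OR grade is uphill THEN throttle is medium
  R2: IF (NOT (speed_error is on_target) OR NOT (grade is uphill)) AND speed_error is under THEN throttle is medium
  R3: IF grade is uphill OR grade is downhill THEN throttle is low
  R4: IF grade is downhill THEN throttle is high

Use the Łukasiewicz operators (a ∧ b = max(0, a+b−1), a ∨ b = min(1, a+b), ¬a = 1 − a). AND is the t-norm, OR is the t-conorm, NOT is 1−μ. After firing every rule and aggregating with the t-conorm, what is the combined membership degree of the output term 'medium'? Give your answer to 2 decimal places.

0.83

R1: under=0.08, uphill=0.67; OR[min(1, a+b)] → w = 0.75
R2: (¬on_target=1−0.13=0.87 OR ¬uphill=1−0.67=0.33) = 1.00; AND[max(0, a+b−1)] with under=0.08 → w = 0.08
R3: uphill=0.67, downhill=0.44; OR[min(1, a+b)] → w = 1.00
R4: downhill=0.44 → w = 0.44
Rules with consequent 'medium': {R1, R2} → strengths 0.75, 0.08
Aggregate via t-conorm [min(1, a+b)]: 0.83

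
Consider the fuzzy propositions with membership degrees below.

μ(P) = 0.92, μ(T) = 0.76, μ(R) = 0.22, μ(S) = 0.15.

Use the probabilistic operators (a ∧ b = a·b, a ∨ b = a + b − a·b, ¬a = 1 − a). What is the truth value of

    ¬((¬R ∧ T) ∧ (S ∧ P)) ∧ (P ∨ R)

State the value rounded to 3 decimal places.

¬R = 1 − 0.2200 = 0.7800
¬R ∧ T = a·b on (0.7800, 0.7600) = 0.5928
S ∧ P = a·b on (0.1500, 0.9200) = 0.1380
(¬R ∧ T) ∧ (S ∧ P) = a·b on (0.5928, 0.1380) = 0.0818
¬((¬R ∧ T) ∧ (S ∧ P)) = 1 − 0.0818 = 0.9182
P ∨ R = a + b − a·b on (0.9200, 0.2200) = 0.9376
¬((¬R ∧ T) ∧ (S ∧ P)) ∧ (P ∨ R) = a·b on (0.9182, 0.9376) = 0.8609

0.861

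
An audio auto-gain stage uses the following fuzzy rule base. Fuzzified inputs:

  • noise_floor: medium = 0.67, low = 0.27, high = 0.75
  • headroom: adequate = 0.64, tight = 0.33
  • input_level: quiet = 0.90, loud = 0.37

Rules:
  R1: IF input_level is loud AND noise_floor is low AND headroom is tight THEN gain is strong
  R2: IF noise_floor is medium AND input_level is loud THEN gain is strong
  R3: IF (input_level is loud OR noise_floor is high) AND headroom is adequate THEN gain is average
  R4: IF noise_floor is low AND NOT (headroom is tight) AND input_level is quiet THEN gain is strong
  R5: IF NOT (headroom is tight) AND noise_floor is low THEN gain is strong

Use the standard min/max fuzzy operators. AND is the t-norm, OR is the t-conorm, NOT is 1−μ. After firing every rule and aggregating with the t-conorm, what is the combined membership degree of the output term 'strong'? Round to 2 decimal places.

0.37

R1: loud=0.37, low=0.27, tight=0.33; AND[min(a, b)] → w = 0.27
R2: medium=0.67, loud=0.37; AND[min(a, b)] → w = 0.37
R3: (loud=0.37 OR high=0.75) = 0.75; AND[min(a, b)] with adequate=0.64 → w = 0.64
R4: low=0.27, ¬tight=1−0.33=0.67, quiet=0.90; AND[min(a, b)] → w = 0.27
R5: ¬tight=1−0.33=0.67, low=0.27; AND[min(a, b)] → w = 0.27
Rules with consequent 'strong': {R1, R2, R4, R5} → strengths 0.27, 0.37, 0.27, 0.27
Aggregate via t-conorm [max(a, b)]: 0.37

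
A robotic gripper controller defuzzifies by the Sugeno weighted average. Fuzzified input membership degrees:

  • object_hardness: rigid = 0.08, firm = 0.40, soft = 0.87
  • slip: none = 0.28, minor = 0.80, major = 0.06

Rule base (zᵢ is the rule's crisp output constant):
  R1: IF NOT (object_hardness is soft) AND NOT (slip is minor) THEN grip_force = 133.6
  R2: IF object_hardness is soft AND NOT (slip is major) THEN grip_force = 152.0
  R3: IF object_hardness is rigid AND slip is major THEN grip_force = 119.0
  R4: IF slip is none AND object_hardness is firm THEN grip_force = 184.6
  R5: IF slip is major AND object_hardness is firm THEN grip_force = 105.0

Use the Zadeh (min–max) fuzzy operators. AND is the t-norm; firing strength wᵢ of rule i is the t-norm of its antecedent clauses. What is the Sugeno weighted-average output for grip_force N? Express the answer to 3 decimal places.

153.383

R1 (z=133.6): ¬soft=1−0.87=0.13, ¬minor=1−0.80=0.20; AND[min(a, b)] → w = 0.13
R2 (z=152.0): soft=0.87, ¬major=1−0.06=0.94; AND[min(a, b)] → w = 0.87
R3 (z=119.0): rigid=0.08, major=0.06; AND[min(a, b)] → w = 0.06
R4 (z=184.6): none=0.28, firm=0.40; AND[min(a, b)] → w = 0.28
R5 (z=105.0): major=0.06, firm=0.40; AND[min(a, b)] → w = 0.06
Weighted average = (0.13·133.6 + 0.87·152.0 + 0.06·119.0 + 0.28·184.6 + 0.06·105.0) / (0.13 + 0.87 + 0.06 + 0.28 + 0.06)
  = 214.7360 / 1.4000 = 153.383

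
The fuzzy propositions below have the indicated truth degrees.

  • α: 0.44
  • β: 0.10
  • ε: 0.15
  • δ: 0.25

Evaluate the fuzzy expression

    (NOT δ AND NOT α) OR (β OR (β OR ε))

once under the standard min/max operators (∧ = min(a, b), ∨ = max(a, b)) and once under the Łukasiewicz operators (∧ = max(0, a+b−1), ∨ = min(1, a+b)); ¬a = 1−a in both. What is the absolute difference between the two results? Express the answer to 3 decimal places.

0.100

Under standard min/max:
  NOT δ = 1 − 0.25 = 0.75
  NOT α = 1 − 0.44 = 0.56
  NOT δ AND NOT α = min(a, b) on (0.75, 0.56) = 0.56
  β OR ε = max(a, b) on (0.10, 0.15) = 0.15
  β OR (β OR ε) = max(a, b) on (0.10, 0.15) = 0.15
  (NOT δ AND NOT α) OR (β OR (β OR ε)) = max(a, b) on (0.56, 0.15) = 0.56
  → value = 0.5600
Under Łukasiewicz:
  NOT δ = 1 − 0.25 = 0.75
  NOT α = 1 − 0.44 = 0.56
  NOT δ AND NOT α = max(0, a+b−1) on (0.75, 0.56) = 0.31
  β OR ε = min(1, a+b) on (0.10, 0.15) = 0.25
  β OR (β OR ε) = min(1, a+b) on (0.10, 0.25) = 0.35
  (NOT δ AND NOT α) OR (β OR (β OR ε)) = min(1, a+b) on (0.31, 0.35) = 0.66
  → value = 0.6600
|0.5600 − 0.6600| = 0.100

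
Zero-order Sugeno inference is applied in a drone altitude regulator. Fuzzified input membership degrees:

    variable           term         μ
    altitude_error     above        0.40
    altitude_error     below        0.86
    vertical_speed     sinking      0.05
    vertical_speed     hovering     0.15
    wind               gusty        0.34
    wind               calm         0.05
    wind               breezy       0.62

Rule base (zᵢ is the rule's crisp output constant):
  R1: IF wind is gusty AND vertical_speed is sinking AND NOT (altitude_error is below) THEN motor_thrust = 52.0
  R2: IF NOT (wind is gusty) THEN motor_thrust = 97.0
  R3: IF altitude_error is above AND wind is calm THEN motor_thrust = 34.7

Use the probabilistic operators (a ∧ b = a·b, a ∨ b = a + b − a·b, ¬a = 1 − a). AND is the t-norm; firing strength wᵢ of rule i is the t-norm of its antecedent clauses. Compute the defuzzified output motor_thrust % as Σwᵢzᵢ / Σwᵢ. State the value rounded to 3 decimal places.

95.017

R1 (z=52.0): gusty=0.34, sinking=0.05, ¬below=1−0.86=0.14; AND[a·b] → w = 0.0024
R2 (z=97.0): ¬gusty=1−0.34=0.66 → w = 0.6600
R3 (z=34.7): above=0.40, calm=0.05; AND[a·b] → w = 0.0200
Weighted average = (0.0024·52.0 + 0.6600·97.0 + 0.0200·34.7) / (0.0024 + 0.6600 + 0.0200)
  = 64.8378 / 0.6824 = 95.017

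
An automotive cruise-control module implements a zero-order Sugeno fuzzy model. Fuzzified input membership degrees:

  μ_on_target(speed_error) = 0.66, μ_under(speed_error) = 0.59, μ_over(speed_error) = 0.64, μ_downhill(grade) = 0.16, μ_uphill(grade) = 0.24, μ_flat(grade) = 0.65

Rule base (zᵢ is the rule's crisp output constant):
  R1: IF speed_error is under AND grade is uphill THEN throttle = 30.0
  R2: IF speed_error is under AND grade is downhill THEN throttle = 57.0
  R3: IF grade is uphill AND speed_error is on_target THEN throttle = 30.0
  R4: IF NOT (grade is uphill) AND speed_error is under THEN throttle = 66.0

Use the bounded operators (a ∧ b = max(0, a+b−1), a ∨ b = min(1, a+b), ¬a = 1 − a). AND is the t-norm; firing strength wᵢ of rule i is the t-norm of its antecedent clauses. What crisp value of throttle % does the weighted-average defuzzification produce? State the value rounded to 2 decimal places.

R1 (z=30.0): under=0.59, uphill=0.24; AND[max(0, a+b−1)] → w = 0.00
R2 (z=57.0): under=0.59, downhill=0.16; AND[max(0, a+b−1)] → w = 0.00
R3 (z=30.0): uphill=0.24, on_target=0.66; AND[max(0, a+b−1)] → w = 0.00
R4 (z=66.0): ¬uphill=1−0.24=0.76, under=0.59; AND[max(0, a+b−1)] → w = 0.35
Weighted average = (0.00·30.0 + 0.00·57.0 + 0.00·30.0 + 0.35·66.0) / (0.00 + 0.00 + 0.00 + 0.35)
  = 23.1000 / 0.3500 = 66.00

66.00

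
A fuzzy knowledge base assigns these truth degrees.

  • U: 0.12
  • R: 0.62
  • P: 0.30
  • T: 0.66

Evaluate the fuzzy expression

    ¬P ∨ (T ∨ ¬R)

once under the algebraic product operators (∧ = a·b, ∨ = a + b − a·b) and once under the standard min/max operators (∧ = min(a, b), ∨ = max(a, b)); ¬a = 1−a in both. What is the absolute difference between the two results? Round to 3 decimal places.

0.237

Under algebraic product:
  ¬P = 1 − 0.3000 = 0.7000
  ¬R = 1 − 0.6200 = 0.3800
  T ∨ ¬R = a + b − a·b on (0.6600, 0.3800) = 0.7892
  ¬P ∨ (T ∨ ¬R) = a + b − a·b on (0.7000, 0.7892) = 0.9368
  → value = 0.9368
Under standard min/max:
  ¬P = 1 − 0.30 = 0.70
  ¬R = 1 − 0.62 = 0.38
  T ∨ ¬R = max(a, b) on (0.66, 0.38) = 0.66
  ¬P ∨ (T ∨ ¬R) = max(a, b) on (0.70, 0.66) = 0.70
  → value = 0.7000
|0.9368 − 0.7000| = 0.237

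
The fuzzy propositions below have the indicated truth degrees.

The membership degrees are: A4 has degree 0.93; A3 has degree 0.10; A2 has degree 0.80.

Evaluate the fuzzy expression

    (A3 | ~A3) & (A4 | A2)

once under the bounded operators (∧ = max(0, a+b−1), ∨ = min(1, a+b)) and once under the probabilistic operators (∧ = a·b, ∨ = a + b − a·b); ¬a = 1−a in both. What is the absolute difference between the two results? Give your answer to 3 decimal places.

Under bounded:
  ~A3 = 1 − 0.10 = 0.90
  A3 | ~A3 = min(1, a+b) on (0.10, 0.90) = 1.00
  A4 | A2 = min(1, a+b) on (0.93, 0.80) = 1.00
  (A3 | ~A3) & (A4 | A2) = max(0, a+b−1) on (1.00, 1.00) = 1.00
  → value = 1.0000
Under probabilistic:
  ~A3 = 1 − 0.1000 = 0.9000
  A3 | ~A3 = a + b − a·b on (0.1000, 0.9000) = 0.9100
  A4 | A2 = a + b − a·b on (0.9300, 0.8000) = 0.9860
  (A3 | ~A3) & (A4 | A2) = a·b on (0.9100, 0.9860) = 0.8973
  → value = 0.8973
|1.0000 − 0.8973| = 0.103

0.103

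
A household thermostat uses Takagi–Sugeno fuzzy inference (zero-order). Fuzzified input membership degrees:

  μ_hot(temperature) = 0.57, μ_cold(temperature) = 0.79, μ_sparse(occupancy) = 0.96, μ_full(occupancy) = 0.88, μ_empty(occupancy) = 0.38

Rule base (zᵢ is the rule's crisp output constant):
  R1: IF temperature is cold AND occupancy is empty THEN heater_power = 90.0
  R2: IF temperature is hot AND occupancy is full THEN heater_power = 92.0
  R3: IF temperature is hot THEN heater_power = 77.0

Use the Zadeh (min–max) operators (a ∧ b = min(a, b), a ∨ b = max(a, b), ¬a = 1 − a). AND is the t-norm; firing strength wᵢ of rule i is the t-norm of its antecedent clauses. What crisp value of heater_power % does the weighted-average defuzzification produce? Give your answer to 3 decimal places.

R1 (z=90.0): cold=0.79, empty=0.38; AND[min(a, b)] → w = 0.38
R2 (z=92.0): hot=0.57, full=0.88; AND[min(a, b)] → w = 0.57
R3 (z=77.0): hot=0.57 → w = 0.57
Weighted average = (0.38·90.0 + 0.57·92.0 + 0.57·77.0) / (0.38 + 0.57 + 0.57)
  = 130.5300 / 1.5200 = 85.875

85.875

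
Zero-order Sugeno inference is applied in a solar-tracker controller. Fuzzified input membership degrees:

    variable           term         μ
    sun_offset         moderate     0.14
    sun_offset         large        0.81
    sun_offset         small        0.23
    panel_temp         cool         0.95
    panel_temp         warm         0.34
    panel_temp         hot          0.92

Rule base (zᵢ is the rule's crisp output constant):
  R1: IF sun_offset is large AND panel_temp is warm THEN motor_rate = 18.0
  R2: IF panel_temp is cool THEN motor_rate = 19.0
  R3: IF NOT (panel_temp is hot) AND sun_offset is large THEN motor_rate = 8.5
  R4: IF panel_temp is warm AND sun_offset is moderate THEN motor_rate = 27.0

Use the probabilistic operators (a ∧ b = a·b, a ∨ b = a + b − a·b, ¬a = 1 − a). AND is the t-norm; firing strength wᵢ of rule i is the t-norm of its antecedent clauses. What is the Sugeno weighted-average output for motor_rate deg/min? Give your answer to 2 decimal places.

18.57

R1 (z=18.0): large=0.81, warm=0.34; AND[a·b] → w = 0.2754
R2 (z=19.0): cool=0.95 → w = 0.9500
R3 (z=8.5): ¬hot=1−0.92=0.08, large=0.81; AND[a·b] → w = 0.0648
R4 (z=27.0): warm=0.34, moderate=0.14; AND[a·b] → w = 0.0476
Weighted average = (0.2754·18.0 + 0.9500·19.0 + 0.0648·8.5 + 0.0476·27.0) / (0.2754 + 0.9500 + 0.0648 + 0.0476)
  = 24.8432 / 1.3378 = 18.57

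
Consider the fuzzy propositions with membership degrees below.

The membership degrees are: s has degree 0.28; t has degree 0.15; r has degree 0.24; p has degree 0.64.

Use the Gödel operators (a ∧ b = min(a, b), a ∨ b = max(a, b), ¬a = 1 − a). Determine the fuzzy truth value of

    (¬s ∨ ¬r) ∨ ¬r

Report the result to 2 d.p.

0.76

¬s = 1 − 0.28 = 0.72
¬r = 1 − 0.24 = 0.76
¬s ∨ ¬r = max(a, b) on (0.72, 0.76) = 0.76
¬r = 1 − 0.24 = 0.76
(¬s ∨ ¬r) ∨ ¬r = max(a, b) on (0.76, 0.76) = 0.76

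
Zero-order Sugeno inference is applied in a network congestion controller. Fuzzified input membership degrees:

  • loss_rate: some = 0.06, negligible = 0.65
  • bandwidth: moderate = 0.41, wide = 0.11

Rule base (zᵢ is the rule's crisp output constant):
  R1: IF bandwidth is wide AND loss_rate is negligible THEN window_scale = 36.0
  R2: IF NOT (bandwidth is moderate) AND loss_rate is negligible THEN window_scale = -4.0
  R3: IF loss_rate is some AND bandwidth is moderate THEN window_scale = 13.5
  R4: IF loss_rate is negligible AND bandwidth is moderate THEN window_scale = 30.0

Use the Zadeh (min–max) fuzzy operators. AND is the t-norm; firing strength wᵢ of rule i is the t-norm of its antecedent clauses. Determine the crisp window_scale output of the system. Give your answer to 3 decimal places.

R1 (z=36.0): wide=0.11, negligible=0.65; AND[min(a, b)] → w = 0.11
R2 (z=-4.0): ¬moderate=1−0.41=0.59, negligible=0.65; AND[min(a, b)] → w = 0.59
R3 (z=13.5): some=0.06, moderate=0.41; AND[min(a, b)] → w = 0.06
R4 (z=30.0): negligible=0.65, moderate=0.41; AND[min(a, b)] → w = 0.41
Weighted average = (0.11·36.0 + 0.59·-4.0 + 0.06·13.5 + 0.41·30.0) / (0.11 + 0.59 + 0.06 + 0.41)
  = 14.7100 / 1.1700 = 12.573

12.573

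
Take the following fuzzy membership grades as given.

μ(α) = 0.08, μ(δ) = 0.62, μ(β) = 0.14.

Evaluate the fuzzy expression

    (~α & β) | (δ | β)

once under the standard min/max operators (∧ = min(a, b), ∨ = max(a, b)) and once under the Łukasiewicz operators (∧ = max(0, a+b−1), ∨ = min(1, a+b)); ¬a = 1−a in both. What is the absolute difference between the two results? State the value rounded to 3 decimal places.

Under standard min/max:
  ~α = 1 − 0.08 = 0.92
  ~α & β = min(a, b) on (0.92, 0.14) = 0.14
  δ | β = max(a, b) on (0.62, 0.14) = 0.62
  (~α & β) | (δ | β) = max(a, b) on (0.14, 0.62) = 0.62
  → value = 0.6200
Under Łukasiewicz:
  ~α = 1 − 0.08 = 0.92
  ~α & β = max(0, a+b−1) on (0.92, 0.14) = 0.06
  δ | β = min(1, a+b) on (0.62, 0.14) = 0.76
  (~α & β) | (δ | β) = min(1, a+b) on (0.06, 0.76) = 0.82
  → value = 0.8200
|0.6200 − 0.8200| = 0.200

0.200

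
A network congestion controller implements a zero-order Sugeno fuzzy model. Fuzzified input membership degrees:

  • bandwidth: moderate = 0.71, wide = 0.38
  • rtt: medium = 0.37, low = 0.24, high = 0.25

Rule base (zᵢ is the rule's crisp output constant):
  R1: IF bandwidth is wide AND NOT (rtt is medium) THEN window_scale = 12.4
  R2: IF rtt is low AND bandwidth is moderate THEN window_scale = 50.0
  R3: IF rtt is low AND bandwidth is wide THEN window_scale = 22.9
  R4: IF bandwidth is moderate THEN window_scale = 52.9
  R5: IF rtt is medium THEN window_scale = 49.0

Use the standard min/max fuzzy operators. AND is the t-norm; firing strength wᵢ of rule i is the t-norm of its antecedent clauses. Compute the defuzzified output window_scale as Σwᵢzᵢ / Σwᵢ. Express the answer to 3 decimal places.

R1 (z=12.4): wide=0.38, ¬medium=1−0.37=0.63; AND[min(a, b)] → w = 0.38
R2 (z=50.0): low=0.24, moderate=0.71; AND[min(a, b)] → w = 0.24
R3 (z=22.9): low=0.24, wide=0.38; AND[min(a, b)] → w = 0.24
R4 (z=52.9): moderate=0.71 → w = 0.71
R5 (z=49.0): medium=0.37 → w = 0.37
Weighted average = (0.38·12.4 + 0.24·50.0 + 0.24·22.9 + 0.71·52.9 + 0.37·49.0) / (0.38 + 0.24 + 0.24 + 0.71 + 0.37)
  = 77.8970 / 1.9400 = 40.153

40.153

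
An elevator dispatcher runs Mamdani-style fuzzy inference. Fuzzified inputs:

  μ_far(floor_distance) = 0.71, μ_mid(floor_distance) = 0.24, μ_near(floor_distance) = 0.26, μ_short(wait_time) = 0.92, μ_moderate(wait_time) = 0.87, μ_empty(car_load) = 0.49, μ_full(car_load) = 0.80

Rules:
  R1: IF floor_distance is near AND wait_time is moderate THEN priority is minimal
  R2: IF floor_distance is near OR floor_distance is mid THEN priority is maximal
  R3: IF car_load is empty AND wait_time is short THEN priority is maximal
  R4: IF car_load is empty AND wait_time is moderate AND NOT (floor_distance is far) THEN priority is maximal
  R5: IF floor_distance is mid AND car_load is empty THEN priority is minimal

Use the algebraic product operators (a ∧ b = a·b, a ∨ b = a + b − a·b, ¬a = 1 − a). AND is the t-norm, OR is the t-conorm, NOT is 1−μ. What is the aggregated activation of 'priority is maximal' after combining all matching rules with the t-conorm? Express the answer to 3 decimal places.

0.729

R1: near=0.26, moderate=0.87; AND[a·b] → w = 0.2262
R2: near=0.26, mid=0.24; OR[a + b − a·b] → w = 0.4376
R3: empty=0.49, short=0.92; AND[a·b] → w = 0.4508
R4: empty=0.49, moderate=0.87, ¬far=1−0.71=0.29; AND[a·b] → w = 0.1236
R5: mid=0.24, empty=0.49; AND[a·b] → w = 0.1176
Rules with consequent 'maximal': {R2, R3, R4} → strengths 0.4376, 0.4508, 0.1236
Aggregate via t-conorm [a + b − a·b]: 0.7293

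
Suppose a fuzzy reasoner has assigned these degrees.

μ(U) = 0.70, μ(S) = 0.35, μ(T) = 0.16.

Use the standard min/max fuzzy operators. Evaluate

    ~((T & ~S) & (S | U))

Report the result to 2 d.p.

0.84

~S = 1 − 0.35 = 0.65
T & ~S = min(a, b) on (0.16, 0.65) = 0.16
S | U = max(a, b) on (0.35, 0.70) = 0.70
(T & ~S) & (S | U) = min(a, b) on (0.16, 0.70) = 0.16
~((T & ~S) & (S | U)) = 1 − 0.16 = 0.84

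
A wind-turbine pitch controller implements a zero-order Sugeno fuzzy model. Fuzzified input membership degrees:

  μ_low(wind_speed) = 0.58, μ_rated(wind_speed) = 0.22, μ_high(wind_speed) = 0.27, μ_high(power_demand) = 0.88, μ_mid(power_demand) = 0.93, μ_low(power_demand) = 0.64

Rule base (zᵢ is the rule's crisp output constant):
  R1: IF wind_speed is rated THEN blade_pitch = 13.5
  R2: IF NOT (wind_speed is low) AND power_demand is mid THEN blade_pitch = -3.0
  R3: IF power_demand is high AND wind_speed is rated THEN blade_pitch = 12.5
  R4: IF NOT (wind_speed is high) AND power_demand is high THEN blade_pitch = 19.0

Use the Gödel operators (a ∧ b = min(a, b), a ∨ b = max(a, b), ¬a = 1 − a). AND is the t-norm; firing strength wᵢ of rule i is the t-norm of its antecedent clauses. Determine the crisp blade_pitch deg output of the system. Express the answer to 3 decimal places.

11.528

R1 (z=13.5): rated=0.22 → w = 0.22
R2 (z=-3.0): ¬low=1−0.58=0.42, mid=0.93; AND[min(a, b)] → w = 0.42
R3 (z=12.5): high=0.88, rated=0.22; AND[min(a, b)] → w = 0.22
R4 (z=19.0): ¬high=1−0.27=0.73, high=0.88; AND[min(a, b)] → w = 0.73
Weighted average = (0.22·13.5 + 0.42·-3.0 + 0.22·12.5 + 0.73·19.0) / (0.22 + 0.42 + 0.22 + 0.73)
  = 18.3300 / 1.5900 = 11.528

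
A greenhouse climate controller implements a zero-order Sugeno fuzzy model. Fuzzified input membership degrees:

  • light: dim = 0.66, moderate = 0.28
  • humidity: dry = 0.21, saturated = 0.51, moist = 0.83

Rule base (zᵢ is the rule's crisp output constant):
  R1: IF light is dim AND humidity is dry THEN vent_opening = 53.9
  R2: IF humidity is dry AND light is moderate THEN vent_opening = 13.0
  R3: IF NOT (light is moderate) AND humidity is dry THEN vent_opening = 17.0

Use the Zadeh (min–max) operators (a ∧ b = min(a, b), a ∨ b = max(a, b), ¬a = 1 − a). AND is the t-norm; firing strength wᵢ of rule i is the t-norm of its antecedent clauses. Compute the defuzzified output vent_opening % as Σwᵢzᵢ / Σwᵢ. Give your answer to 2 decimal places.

27.97

R1 (z=53.9): dim=0.66, dry=0.21; AND[min(a, b)] → w = 0.21
R2 (z=13.0): dry=0.21, moderate=0.28; AND[min(a, b)] → w = 0.21
R3 (z=17.0): ¬moderate=1−0.28=0.72, dry=0.21; AND[min(a, b)] → w = 0.21
Weighted average = (0.21·53.9 + 0.21·13.0 + 0.21·17.0) / (0.21 + 0.21 + 0.21)
  = 17.6190 / 0.6300 = 27.97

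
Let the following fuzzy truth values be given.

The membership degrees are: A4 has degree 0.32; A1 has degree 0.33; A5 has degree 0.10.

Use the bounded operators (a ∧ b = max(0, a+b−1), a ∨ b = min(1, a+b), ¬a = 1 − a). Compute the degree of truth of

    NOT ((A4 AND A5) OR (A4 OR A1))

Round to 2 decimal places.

A4 AND A5 = max(0, a+b−1) on (0.32, 0.10) = 0.00
A4 OR A1 = min(1, a+b) on (0.32, 0.33) = 0.65
(A4 AND A5) OR (A4 OR A1) = min(1, a+b) on (0.00, 0.65) = 0.65
NOT ((A4 AND A5) OR (A4 OR A1)) = 1 − 0.65 = 0.35

0.35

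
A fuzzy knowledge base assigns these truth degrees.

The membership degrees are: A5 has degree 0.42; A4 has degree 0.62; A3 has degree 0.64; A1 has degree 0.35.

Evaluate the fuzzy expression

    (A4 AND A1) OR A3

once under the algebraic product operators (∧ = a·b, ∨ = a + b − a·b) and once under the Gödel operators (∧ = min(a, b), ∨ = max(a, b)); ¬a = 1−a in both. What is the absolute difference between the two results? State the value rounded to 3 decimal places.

Under algebraic product:
  A4 AND A1 = a·b on (0.6200, 0.3500) = 0.2170
  (A4 AND A1) OR A3 = a + b − a·b on (0.2170, 0.6400) = 0.7181
  → value = 0.7181
Under Gödel:
  A4 AND A1 = min(a, b) on (0.62, 0.35) = 0.35
  (A4 AND A1) OR A3 = max(a, b) on (0.35, 0.64) = 0.64
  → value = 0.6400
|0.7181 − 0.6400| = 0.078

0.078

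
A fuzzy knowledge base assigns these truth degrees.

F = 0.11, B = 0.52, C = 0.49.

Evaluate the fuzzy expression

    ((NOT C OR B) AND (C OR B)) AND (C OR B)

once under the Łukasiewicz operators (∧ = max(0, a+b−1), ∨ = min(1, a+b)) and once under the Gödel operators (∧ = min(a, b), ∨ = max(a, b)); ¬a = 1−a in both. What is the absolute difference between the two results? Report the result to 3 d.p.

0.480

Under Łukasiewicz:
  NOT C = 1 − 0.49 = 0.51
  NOT C OR B = min(1, a+b) on (0.51, 0.52) = 1.00
  C OR B = min(1, a+b) on (0.49, 0.52) = 1.00
  (NOT C OR B) AND (C OR B) = max(0, a+b−1) on (1.00, 1.00) = 1.00
  C OR B = min(1, a+b) on (0.49, 0.52) = 1.00
  ((NOT C OR B) AND (C OR B)) AND (C OR B) = max(0, a+b−1) on (1.00, 1.00) = 1.00
  → value = 1.0000
Under Gödel:
  NOT C = 1 − 0.49 = 0.51
  NOT C OR B = max(a, b) on (0.51, 0.52) = 0.52
  C OR B = max(a, b) on (0.49, 0.52) = 0.52
  (NOT C OR B) AND (C OR B) = min(a, b) on (0.52, 0.52) = 0.52
  C OR B = max(a, b) on (0.49, 0.52) = 0.52
  ((NOT C OR B) AND (C OR B)) AND (C OR B) = min(a, b) on (0.52, 0.52) = 0.52
  → value = 0.5200
|1.0000 − 0.5200| = 0.480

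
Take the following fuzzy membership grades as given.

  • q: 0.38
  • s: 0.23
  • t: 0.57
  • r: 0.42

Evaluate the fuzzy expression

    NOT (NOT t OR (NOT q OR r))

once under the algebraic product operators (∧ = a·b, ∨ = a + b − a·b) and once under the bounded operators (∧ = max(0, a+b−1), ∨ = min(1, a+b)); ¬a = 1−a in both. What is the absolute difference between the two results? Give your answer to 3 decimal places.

Under algebraic product:
  NOT t = 1 − 0.5700 = 0.4300
  NOT q = 1 − 0.3800 = 0.6200
  NOT q OR r = a + b − a·b on (0.6200, 0.4200) = 0.7796
  NOT t OR (NOT q OR r) = a + b − a·b on (0.4300, 0.7796) = 0.8744
  NOT (NOT t OR (NOT q OR r)) = 1 − 0.8744 = 0.1256
  → value = 0.1256
Under bounded:
  NOT t = 1 − 0.57 = 0.43
  NOT q = 1 − 0.38 = 0.62
  NOT q OR r = min(1, a+b) on (0.62, 0.42) = 1.00
  NOT t OR (NOT q OR r) = min(1, a+b) on (0.43, 1.00) = 1.00
  NOT (NOT t OR (NOT q OR r)) = 1 − 1.00 = 0.00
  → value = 0.0000
|0.1256 − 0.0000| = 0.126

0.126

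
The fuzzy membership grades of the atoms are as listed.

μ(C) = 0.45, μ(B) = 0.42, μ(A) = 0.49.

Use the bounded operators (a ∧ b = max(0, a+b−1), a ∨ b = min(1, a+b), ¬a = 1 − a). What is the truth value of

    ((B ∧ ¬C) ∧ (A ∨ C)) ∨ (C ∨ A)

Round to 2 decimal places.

¬C = 1 − 0.45 = 0.55
B ∧ ¬C = max(0, a+b−1) on (0.42, 0.55) = 0.00
A ∨ C = min(1, a+b) on (0.49, 0.45) = 0.94
(B ∧ ¬C) ∧ (A ∨ C) = max(0, a+b−1) on (0.00, 0.94) = 0.00
C ∨ A = min(1, a+b) on (0.45, 0.49) = 0.94
((B ∧ ¬C) ∧ (A ∨ C)) ∨ (C ∨ A) = min(1, a+b) on (0.00, 0.94) = 0.94

0.94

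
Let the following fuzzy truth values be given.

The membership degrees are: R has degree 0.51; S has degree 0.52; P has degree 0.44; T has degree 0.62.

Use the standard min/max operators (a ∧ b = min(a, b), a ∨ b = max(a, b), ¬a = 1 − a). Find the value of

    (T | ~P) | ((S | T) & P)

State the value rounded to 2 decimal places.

0.62

~P = 1 − 0.44 = 0.56
T | ~P = max(a, b) on (0.62, 0.56) = 0.62
S | T = max(a, b) on (0.52, 0.62) = 0.62
(S | T) & P = min(a, b) on (0.62, 0.44) = 0.44
(T | ~P) | ((S | T) & P) = max(a, b) on (0.62, 0.44) = 0.62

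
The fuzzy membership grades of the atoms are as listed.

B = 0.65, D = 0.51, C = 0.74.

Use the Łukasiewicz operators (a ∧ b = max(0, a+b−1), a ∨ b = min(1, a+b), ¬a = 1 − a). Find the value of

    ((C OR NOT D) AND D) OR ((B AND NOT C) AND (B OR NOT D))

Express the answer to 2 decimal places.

0.51

NOT D = 1 − 0.51 = 0.49
C OR NOT D = min(1, a+b) on (0.74, 0.49) = 1.00
(C OR NOT D) AND D = max(0, a+b−1) on (1.00, 0.51) = 0.51
NOT C = 1 − 0.74 = 0.26
B AND NOT C = max(0, a+b−1) on (0.65, 0.26) = 0.00
NOT D = 1 − 0.51 = 0.49
B OR NOT D = min(1, a+b) on (0.65, 0.49) = 1.00
(B AND NOT C) AND (B OR NOT D) = max(0, a+b−1) on (0.00, 1.00) = 0.00
((C OR NOT D) AND D) OR ((B AND NOT C) AND (B OR NOT D)) = min(1, a+b) on (0.51, 0.00) = 0.51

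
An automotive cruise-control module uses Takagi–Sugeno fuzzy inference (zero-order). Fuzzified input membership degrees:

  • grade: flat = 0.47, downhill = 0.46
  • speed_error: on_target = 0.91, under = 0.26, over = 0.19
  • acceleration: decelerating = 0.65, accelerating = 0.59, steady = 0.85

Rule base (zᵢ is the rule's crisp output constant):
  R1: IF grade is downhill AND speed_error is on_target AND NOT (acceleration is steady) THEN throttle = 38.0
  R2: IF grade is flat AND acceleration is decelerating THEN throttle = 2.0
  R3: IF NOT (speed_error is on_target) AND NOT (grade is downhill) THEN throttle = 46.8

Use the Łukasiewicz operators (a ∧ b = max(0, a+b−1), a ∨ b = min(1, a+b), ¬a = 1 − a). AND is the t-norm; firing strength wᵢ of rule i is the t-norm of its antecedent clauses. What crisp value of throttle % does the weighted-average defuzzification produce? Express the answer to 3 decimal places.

2.000

R1 (z=38.0): downhill=0.46, on_target=0.91, ¬steady=1−0.85=0.15; AND[max(0, a+b−1)] → w = 0.00
R2 (z=2.0): flat=0.47, decelerating=0.65; AND[max(0, a+b−1)] → w = 0.12
R3 (z=46.8): ¬on_target=1−0.91=0.09, ¬downhill=1−0.46=0.54; AND[max(0, a+b−1)] → w = 0.00
Weighted average = (0.00·38.0 + 0.12·2.0 + 0.00·46.8) / (0.00 + 0.12 + 0.00)
  = 0.2400 / 0.1200 = 2.000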